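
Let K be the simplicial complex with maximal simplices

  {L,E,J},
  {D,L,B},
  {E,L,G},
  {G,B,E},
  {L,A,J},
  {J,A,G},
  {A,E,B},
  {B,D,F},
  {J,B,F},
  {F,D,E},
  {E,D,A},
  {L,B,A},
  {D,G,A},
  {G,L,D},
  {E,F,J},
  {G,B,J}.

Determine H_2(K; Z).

H_2 ≅ Z.

K has 8 vertices, 24 edges, 16 triangles.
rank ∂_2 = 15, rank ∂_3 = 0 ⇒ b_2 = 16 − 15 − 0 = 1. So H_2 = Z.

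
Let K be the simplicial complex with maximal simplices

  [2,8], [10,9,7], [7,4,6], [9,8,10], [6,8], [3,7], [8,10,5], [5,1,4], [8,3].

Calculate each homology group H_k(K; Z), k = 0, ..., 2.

Fix the vertex order 1 < 2 < 3 < 4 < 5 < 6 < 7 < 8 < 9 < 10 and write every simplex with vertices in increasing order. Then dim K = 2 and the simplices of K are:

  0-simplices (10): [1], [2], [3], [4], [5], [6], [7], [8], [9], [10]
  1-simplices (17): [1,4], [1,5], [2,8], [3,7], [3,8], [4,5], [4,6], [4,7], [5,8], [5,10], [6,7], [6,8], [7,9], [7,10], [8,9], [8,10], [9,10]
  2-simplices (5): [1,4,5], [4,6,7], [5,8,10], [7,9,10], [8,9,10]

giving chain groups C_0 ≅ Z^10, C_1 ≅ Z^17, C_2 ≅ Z^5.

Boundary ∂_1: C_1 → C_0 maps an edge to its endpoints' difference, ∂[p,q] = q − p. For instance
  ∂[6,7] = [7] − [6].
As a 10×17 matrix over Z this has rank 9, with invariant factors (1,1,1,1,1,1,1,1,1).

The boundary map ∂_2: C_2 → C_1 sends each 2-simplex [p,q,r] to [q,r] − [p,r] + [p,q]. For instance
  ∂[4,6,7] = [6,7] − [4,7] + [4,6],
  ∂[8,9,10] = [9,10] − [8,10] + [8,9].
This gives a 17×5 integer matrix of rank 5; reducing to Smith normal form yields diagonal entries (1,1,1,1,1).

Computing H_k = (kernel of ∂_k) / (image of ∂_{k+1}):

  H_0: rank C_0 − rank ∂_1 = 10 − 9 = 1, and the invariant factors of ∂_1 are all 1, so H_0 ≅ Z.
  H_1: rank ker ∂_1 − rank ∂_2 = (17 − 9) − 5 = 3, and the invariant factors of ∂_2 are all 1, so H_1 ≅ Z^3.
  H_2: rank ker ∂_2 − rank ∂_3 = (5 − 5) − 0 = 0, and there is no ∂_3, so H_2 ≅ 0.

H_0 ≅ Z,  H_1 ≅ Z^3,  H_2 = 0.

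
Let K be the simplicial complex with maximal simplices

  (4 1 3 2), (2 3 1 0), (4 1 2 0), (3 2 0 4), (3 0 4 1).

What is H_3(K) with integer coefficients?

H_3 ≅ Z.

Order the vertices as 0 < 1 < 2 < 3 < 4. Listing each simplex with vertices in this order, K has dimension 3 with simplices:

  0-simplices (5): [0], [1], [2], [3], [4]
  1-simplices (10): [0,1], [0,2], [0,3], [0,4], [1,2], [1,3], [1,4], [2,3], [2,4], [3,4]
  2-simplices (10): [0,1,2], [0,1,3], [0,1,4], [0,2,3], [0,2,4], [0,3,4], [1,2,3], [1,2,4], [1,3,4], [2,3,4]
  3-simplices (5): [0,1,2,3], [0,1,2,4], [0,1,3,4], [0,2,3,4], [1,2,3,4]

giving chain groups C_0 ≅ Z^5, C_1 ≅ Z^10, C_2 ≅ Z^10, C_3 ≅ Z^5.

The boundary map ∂_1: C_1 → C_0 sends each edge [p,q] (with p < q) to q − p.
The resulting 5×10 matrix has rank 4, and its Smith normal form has invariant factors (1,1,1,1).

Boundary ∂_2: C_2 → C_1 sends each 2-simplex [p,q,r] to [q,r] − [p,r] + [p,q]. For instance
  ∂[0,2,3] = [2,3] − [0,3] + [0,2],
  ∂[0,1,2] = [1,2] − [0,2] + [0,1].
The 10×10 boundary matrix has rank 6 and Smith normal form diag(1,1,1,1,1,1).

The boundary map ∂_3: C_3 → C_2 sends each 3-simplex σ to the alternating sum Σ_i (−1)^i (σ with its i-th vertex removed). For instance
  ∂[0,1,2,4] = [1,2,4] − [0,2,4] + [0,1,4] − [0,1,2],
  ∂[0,1,3,4] = [1,3,4] − [0,3,4] + [0,1,4] − [0,1,3].
As a 10×5 matrix over Z this has rank 4, with invariant factors (1,1,1,1).

Reading off H_k = ker ∂_k / im ∂_{k+1}:

  H_3: rank ker ∂_3 − rank ∂_4 = (5 − 4) − 0 = 1, and there is no ∂_4, so H_3 ≅ Z.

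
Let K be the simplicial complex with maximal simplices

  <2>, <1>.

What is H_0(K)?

Fix the vertex order 1 < 2 and write every simplex with vertices in increasing order. Then dim K = 0 and the simplices of K are:

  0-simplices (2): [1], [2]

so the chain groups are C_0 ≅ Z^2.

Computing H_k = (kernel of ∂_k) / (image of ∂_{k+1}):

  H_0: rank C_0 − rank ∂_1 = 2 − 0 = 2, and there is no ∂_1, so H_0 = Z^2.

H_0 = Z^2.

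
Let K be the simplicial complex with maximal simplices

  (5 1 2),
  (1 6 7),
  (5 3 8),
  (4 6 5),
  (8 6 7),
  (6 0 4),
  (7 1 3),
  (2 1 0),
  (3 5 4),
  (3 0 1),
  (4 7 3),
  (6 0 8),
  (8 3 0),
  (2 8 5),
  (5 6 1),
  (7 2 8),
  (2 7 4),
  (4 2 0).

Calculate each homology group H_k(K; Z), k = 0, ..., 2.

H_0 = Z,  H_1 = Z^2,  H_2 = Z.

Take the total order 0 < 1 < 2 < 3 < 4 < 5 < 6 < 7 < 8 on the vertex set. Then K (dimension 2) consists of the simplices:

  0-simplices (9): [0], [1], [2], [3], [4], [5], [6], [7], [8]
  1-simplices (27): (27 of them)
  2-simplices (18): [0,1,2], [0,1,3], [0,2,4], [0,3,8], [0,4,6], [0,6,8], [1,2,5], [1,3,7], [1,5,6], [1,6,7], [2,4,7], [2,5,8], [2,7,8], [3,4,5], [3,4,7], [3,5,8], [4,5,6], [6,7,8]

Hence C_0 ≅ Z^9, C_1 ≅ Z^27, C_2 ≅ Z^18.

The boundary map ∂_1: C_1 → C_0 maps an edge to its endpoints' difference, ∂[p,q] = q − p. For instance
  ∂[1,7] = [7] − [1].
The resulting 9×27 matrix has rank 8, and its Smith normal form has invariant factors (1,1,1,1,1,1,1,1).

The boundary map ∂_2: C_2 → C_1 acts by ∂[p,q,r] = [q,r] − [p,r] + [p,q]. For instance
  ∂[1,3,7] = [3,7] − [1,7] + [1,3],
  ∂[3,4,7] = [4,7] − [3,7] + [3,4].
The resulting 27×18 matrix has rank 17, and its Smith normal form has invariant factors (1,1,1,1,1,1,1,1,1,1,1,1,1,1,1,1,1).

Now H_k = ker ∂_k / im ∂_{k+1}, so:

  H_0: rank C_0 − rank ∂_1 = 9 − 8 = 1, and the invariant factors of ∂_1 are all 1, so H_0 = Z.
  H_1: rank ker ∂_1 − rank ∂_2 = (27 − 8) − 17 = 2, and the invariant factors of ∂_2 are all 1, so H_1 = Z^2.
  H_2: rank ker ∂_2 − rank ∂_3 = (18 − 17) − 0 = 1, and there is no ∂_3, so H_2 = Z.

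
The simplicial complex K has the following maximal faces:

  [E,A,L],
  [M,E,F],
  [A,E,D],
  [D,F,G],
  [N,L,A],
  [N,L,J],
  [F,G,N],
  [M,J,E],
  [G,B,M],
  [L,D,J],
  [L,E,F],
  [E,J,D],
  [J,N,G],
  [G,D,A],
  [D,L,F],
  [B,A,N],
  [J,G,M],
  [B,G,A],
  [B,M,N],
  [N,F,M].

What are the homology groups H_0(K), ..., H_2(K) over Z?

Order the vertices as A < B < D < E < F < G < J < L < M < N. Listing each simplex with vertices in this order, K has dimension 2 with simplices:

  0-simplices (10): A, B, D, E, F, G, J, L, M, N
  1-simplices (30): AB, AD, AE, AG, AL, AN, BG, BM, BN, DE, DF, DG, DJ, DL, EF, EJ, EL, EM, FG, FL, FM, FN, GJ, GM, GN, JL, JM, JN, LN, MN
  2-simplices (20): ABG, ABN, ADE, ADG, AEL, ALN, BGM, BMN, DEJ, DFG, DFL, DJL, EFL, EFM, EJM, FGN, FMN, GJM, GJN, JLN

so the chain groups are C_0 ≅ Z^10, C_1 ≅ Z^30, C_2 ≅ Z^20.

The boundary map ∂_1: C_1 → C_0 maps an edge to its endpoints' difference, ∂[p,q] = q − p.
The resulting 10×30 matrix has rank 9, and its Smith normal form has invariant factors (1,1,1,1,1,1,1,1,1).

∂_2: C_2 → C_1 sends each 2-simplex [p,q,r] to [q,r] − [p,r] + [p,q]. For instance
  ∂GJN = JN − GN + GJ,
  ∂DEJ = EJ − DJ + DE.
The 30×20 boundary matrix has rank 20 and Smith normal form diag(1,1,1,1,1,1,1,1,1,1,1,1,1,1,1,1,1,1,1,2).

Reading off H_k = ker ∂_k / im ∂_{k+1}:

  H_0: rank C_0 − rank ∂_1 = 10 − 9 = 1, and the invariant factors of ∂_1 are all 1, so H_0 ≅ Z.
  H_1: rank ker ∂_1 − rank ∂_2 = (30 − 9) − 20 = 1, and ∂_2 has invariant factor 2 > 1, so H_1 ≅ Z ⊕ Z/2Z.
  H_2: rank ker ∂_2 − rank ∂_3 = (20 − 20) − 0 = 0, and there is no ∂_3, so H_2 ≅ 0.

(K is a triangulation of the Klein bottle.)

H_0 = Z,  H_1 = Z ⊕ Z/2Z,  H_2 = 0.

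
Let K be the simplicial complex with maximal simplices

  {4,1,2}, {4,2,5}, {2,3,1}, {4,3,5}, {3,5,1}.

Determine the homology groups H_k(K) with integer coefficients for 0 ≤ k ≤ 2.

H_0 ≅ Z,  H_1 ≅ Z,  H_2 = 0.

We work with the vertex ordering 1 < 2 < 3 < 4 < 5. The simplices of K, each written with vertices in increasing order, are:

  0-simplices (5): [1], [2], [3], [4], [5]
  1-simplices (10): [1,2], [1,3], [1,4], [1,5], [2,3], [2,4], [2,5], [3,4], [3,5], [4,5]
  2-simplices (5): [1,2,3], [1,2,4], [1,3,5], [2,4,5], [3,4,5]

so the chain groups are C_0 ≅ Z^5, C_1 ≅ Z^10, C_2 ≅ Z^5.

The boundary map ∂_1: C_1 → C_0 is given by ∂[p,q] = [q] − [p]. For instance
  ∂[1,5] = [5] − [1].
This gives a 5×10 integer matrix of rank 4; reducing to Smith normal form yields diagonal entries (1,1,1,1).

The boundary map ∂_2: C_2 → C_1 maps a triangle to the signed sum of its edges. For instance
  ∂[1,3,5] = [3,5] − [1,5] + [1,3],
  ∂[2,4,5] = [4,5] − [2,5] + [2,4].
As a 10×5 matrix over Z this has rank 5, with invariant factors (1,1,1,1,1).

From H_k ≅ ker(∂_k) / im(∂_{k+1}) we obtain:

  H_0: rank C_0 − rank ∂_1 = 5 − 4 = 1, and the invariant factors of ∂_1 are all 1, so H_0 = Z.
  H_1: rank ker ∂_1 − rank ∂_2 = (10 − 4) − 5 = 1, and the invariant factors of ∂_2 are all 1, so H_1 = Z.
  H_2: rank ker ∂_2 − rank ∂_3 = (5 − 5) − 0 = 0, and there is no ∂_3, so H_2 = 0.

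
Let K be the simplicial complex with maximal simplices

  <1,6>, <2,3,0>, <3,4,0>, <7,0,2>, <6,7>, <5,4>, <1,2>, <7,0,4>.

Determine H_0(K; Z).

Take the total order 0 < 1 < 2 < 3 < 4 < 5 < 6 < 7 on the vertex set. Then K (dimension 2) consists of the simplices:

  0-simplices (8): [0], [1], [2], [3], [4], [5], [6], [7]
  1-simplices (12): [0,2], [0,3], [0,4], [0,7], [1,2], [1,6], [2,3], [2,7], [3,4], [4,5], [4,7], [6,7]
  2-simplices (4): [0,2,3], [0,2,7], [0,3,4], [0,4,7]

Hence C_0 ≅ Z^8, C_1 ≅ Z^12, C_2 ≅ Z^4.

The boundary map ∂_1: C_1 → C_0 sends each edge [p,q] (with p < q) to q − p. For instance
  ∂[1,6] = [6] − [1].
As a 8×12 matrix over Z this has rank 7, with invariant factors (1,1,1,1,1,1,1).

∂_2: C_2 → C_1 sends each 2-simplex [p,q,r] to [q,r] − [p,r] + [p,q]. For instance
  ∂[0,4,7] = [4,7] − [0,7] + [0,4],
  ∂[0,2,3] = [2,3] − [0,3] + [0,2].
This gives a 12×4 integer matrix of rank 4; reducing to Smith normal form yields diagonal entries (1,1,1,1).

Reading off H_k = ker ∂_k / im ∂_{k+1}:

  H_0: rank C_0 − rank ∂_1 = 8 − 7 = 1, and the invariant factors of ∂_1 are all 1, so H_0 = Z.

H_0 = Z.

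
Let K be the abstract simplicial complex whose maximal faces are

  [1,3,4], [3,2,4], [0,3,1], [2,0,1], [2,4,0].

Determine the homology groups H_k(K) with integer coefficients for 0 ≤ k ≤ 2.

H_0 ≅ Z,  H_1 ≅ Z,  H_2 = 0.

Take the total order 0 < 1 < 2 < 3 < 4 on the vertex set. Then K (dimension 2) consists of the simplices:

  0-simplices (5): [0], [1], [2], [3], [4]
  1-simplices (10): [0,1], [0,2], [0,3], [0,4], [1,2], [1,3], [1,4], [2,3], [2,4], [3,4]
  2-simplices (5): [0,1,2], [0,1,3], [0,2,4], [1,3,4], [2,3,4]

so the chain groups are C_0 ≅ Z^5, C_1 ≅ Z^10, C_2 ≅ Z^5.

The boundary map ∂_1: C_1 → C_0 sends each edge [p,q] (with p < q) to q − p.
The resulting 5×10 matrix has rank 4, and its Smith normal form has invariant factors (1,1,1,1).

The boundary map ∂_2: C_2 → C_1 acts by ∂[p,q,r] = [q,r] − [p,r] + [p,q]. For instance
  ∂[0,1,2] = [1,2] − [0,2] + [0,1],
  ∂[1,3,4] = [3,4] − [1,4] + [1,3].
As a 10×5 matrix over Z this has rank 5, with invariant factors (1,1,1,1,1).

Computing H_k = (kernel of ∂_k) / (image of ∂_{k+1}):

  H_0: rank C_0 − rank ∂_1 = 5 − 4 = 1, and the invariant factors of ∂_1 are all 1, so H_0 = Z.
  H_1: rank ker ∂_1 − rank ∂_2 = (10 − 4) − 5 = 1, and the invariant factors of ∂_2 are all 1, so H_1 = Z.
  H_2: rank ker ∂_2 − rank ∂_3 = (5 − 5) − 0 = 0, and there is no ∂_3, so H_2 = 0.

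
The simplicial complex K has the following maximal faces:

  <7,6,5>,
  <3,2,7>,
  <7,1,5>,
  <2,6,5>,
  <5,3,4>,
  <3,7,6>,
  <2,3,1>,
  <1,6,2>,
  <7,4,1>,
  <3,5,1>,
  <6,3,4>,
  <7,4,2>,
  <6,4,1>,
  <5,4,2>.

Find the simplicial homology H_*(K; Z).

H_0 = Z,  H_1 = Z^2,  H_2 = Z.

We work with the vertex ordering 1 < 2 < 3 < 4 < 5 < 6 < 7. The simplices of K, each written with vertices in increasing order, are:

  0-simplices (7): [1], [2], [3], [4], [5], [6], [7]
  1-simplices (21): [1,2], [1,3], [1,4], [1,5], [1,6], [1,7], [2,3], [2,4], [2,5], [2,6], [2,7], [3,4], [3,5], [3,6], [3,7], [4,5], [4,6], [4,7], [5,6], [5,7], [6,7]
  2-simplices (14): [1,2,3], [1,2,6], [1,3,5], [1,4,6], [1,4,7], [1,5,7], [2,3,7], [2,4,5], [2,4,7], [2,5,6], [3,4,5], [3,4,6], [3,6,7], [5,6,7]

Hence C_0 ≅ Z^7, C_1 ≅ Z^21, C_2 ≅ Z^14.

Boundary ∂_1: C_1 → C_0 maps an edge to its endpoints' difference, ∂[p,q] = q − p.
The 7×21 boundary matrix has rank 6 and Smith normal form diag(1,1,1,1,1,1).

Boundary ∂_2: C_2 → C_1 maps a triangle to the signed sum of its edges. For instance
  ∂[5,6,7] = [6,7] − [5,7] + [5,6],
  ∂[1,3,5] = [3,5] − [1,5] + [1,3].
This gives a 21×14 integer matrix of rank 13; reducing to Smith normal form yields diagonal entries (1,1,1,1,1,1,1,1,1,1,1,1,1).

From H_k ≅ ker(∂_k) / im(∂_{k+1}) we obtain:

  H_0: rank C_0 − rank ∂_1 = 7 − 6 = 1, and the invariant factors of ∂_1 are all 1, so H_0 ≅ Z.
  H_1: rank ker ∂_1 − rank ∂_2 = (21 − 6) − 13 = 2, and the invariant factors of ∂_2 are all 1, so H_1 ≅ Z^2.
  H_2: rank ker ∂_2 − rank ∂_3 = (14 − 13) − 0 = 1, and there is no ∂_3, so H_2 ≅ Z.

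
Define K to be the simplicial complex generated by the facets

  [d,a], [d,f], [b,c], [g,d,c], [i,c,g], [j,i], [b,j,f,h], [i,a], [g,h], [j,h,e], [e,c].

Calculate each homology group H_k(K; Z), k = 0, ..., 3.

Take the total order a < b < c < d < e < f < g < h < i < j on the vertex set. Then K (dimension 3) consists of the simplices:

  0-simplices (10): a, b, c, d, e, f, g, h, i, j
  1-simplices (20): ad, ai, bc, bf, bh, bj, cd, ce, cg, ci, df, dg, eh, ej, fh, fj, gh, gi, hj, ij
  2-simplices (7): bfh, bfj, bhj, cdg, cgi, ehj, fhj
  3-simplices (1): bfhj

giving chain groups C_0 ≅ Z^10, C_1 ≅ Z^20, C_2 ≅ Z^7, C_3 ≅ Z^1.

Boundary ∂_1: C_1 → C_0 is given by ∂[p,q] = [q] − [p]. For instance
  ∂eh = h − e.
This gives a 10×20 integer matrix of rank 9; reducing to Smith normal form yields diagonal entries (1,1,1,1,1,1,1,1,1).

∂_2: C_2 → C_1 maps a triangle to the signed sum of its edges. For instance
  ∂fhj = hj − fj + fh,
  ∂cdg = dg − cg + cd.
This gives a 20×7 integer matrix of rank 6; reducing to Smith normal form yields diagonal entries (1,1,1,1,1,1).

∂_3: C_3 → C_2 sends each 3-simplex σ to the alternating sum Σ_i (−1)^i (σ with its i-th vertex removed). For instance
  ∂bfhj = fhj − bhj + bfj − bfh.
The 7×1 boundary matrix has rank 1 and Smith normal form diag(1).

Reading off H_k = ker ∂_k / im ∂_{k+1}:

  H_0: rank C_0 − rank ∂_1 = 10 − 9 = 1, and the invariant factors of ∂_1 are all 1, so H_0 = Z.
  H_1: rank ker ∂_1 − rank ∂_2 = (20 − 9) − 6 = 5, and the invariant factors of ∂_2 are all 1, so H_1 = Z^5.
  H_2: rank ker ∂_2 − rank ∂_3 = (7 − 6) − 1 = 0, and the invariant factors of ∂_3 are all 1, so H_2 = 0.
  H_3: rank ker ∂_3 − rank ∂_4 = (1 − 1) − 0 = 0, and there is no ∂_4, so H_3 = 0.

As a check, the Euler characteristic is 10 − 20 + 7 − 1 = -4, which agrees with 1 − 5 + 0 − 0 = -4.

H_0 = Z,  H_1 = Z^5,  H_2 = 0,  H_3 = 0.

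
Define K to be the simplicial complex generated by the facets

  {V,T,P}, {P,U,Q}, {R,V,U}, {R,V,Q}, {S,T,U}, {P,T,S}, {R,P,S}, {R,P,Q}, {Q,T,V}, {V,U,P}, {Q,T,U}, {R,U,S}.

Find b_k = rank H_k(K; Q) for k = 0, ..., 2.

K has 7 vertices, 18 edges, 12 triangles.
rank ∂_0 = 0, rank ∂_1 = 6 ⇒ b_0 = 7 − 0 − 6 = 1; all invariant factors of ∂_1 are 1 so no torsion. So H_0 = Z.
rank ∂_1 = 6, rank ∂_2 = 12 ⇒ b_1 = 18 − 6 − 12 = 0; ∂_2 has invariant factor(s) [2] giving torsion. So H_1 = Z/2Z.
rank ∂_2 = 12, rank ∂_3 = 0 ⇒ b_2 = 12 − 12 − 0 = 0. So H_2 = 0.

b_0 = 1, b_1 = 0, b_2 = 0.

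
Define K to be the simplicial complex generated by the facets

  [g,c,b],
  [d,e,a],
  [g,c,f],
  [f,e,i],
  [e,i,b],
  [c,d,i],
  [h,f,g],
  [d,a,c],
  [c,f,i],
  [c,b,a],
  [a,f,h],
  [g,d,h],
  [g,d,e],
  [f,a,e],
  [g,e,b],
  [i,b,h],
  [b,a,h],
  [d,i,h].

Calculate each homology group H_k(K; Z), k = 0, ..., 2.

H_0 = Z,  H_1 = Z^2,  H_2 = Z.

We work with the vertex ordering a < b < c < d < e < f < g < h < i. The simplices of K, each written with vertices in increasing order, are:

  0-simplices (9): a, b, c, d, e, f, g, h, i
  1-simplices (27): ab, ac, ad, ae, af, ah, bc, be, bg, bh, bi, cd, cf, cg, ci, de, dg, dh, di, ef, eg, ei, fg, fh, fi, gh, hi
  2-simplices (18): abc, abh, acd, ade, aef, afh, bcg, beg, bei, bhi, cdi, cfg, cfi, deg, dgh, dhi, efi, fgh

Hence C_0 ≅ Z^9, C_1 ≅ Z^27, C_2 ≅ Z^18.

The boundary map ∂_1: C_1 → C_0 maps an edge to its endpoints' difference, ∂[p,q] = q − p. For instance
  ∂ae = e − a.
As a 9×27 matrix over Z this has rank 8, with invariant factors (1,1,1,1,1,1,1,1).

The boundary map ∂_2: C_2 → C_1 sends each 2-simplex [p,q,r] to [q,r] − [p,r] + [p,q]. For instance
  ∂deg = eg − dg + de,
  ∂cdi = di − ci + cd.
As a 27×18 matrix over Z this has rank 17, with invariant factors (1,1,1,1,1,1,1,1,1,1,1,1,1,1,1,1,1).

Now H_k = ker ∂_k / im ∂_{k+1}, so:

  H_0: rank C_0 − rank ∂_1 = 9 − 8 = 1, and the invariant factors of ∂_1 are all 1, so H_0 ≅ Z.
  H_1: rank ker ∂_1 − rank ∂_2 = (27 − 8) − 17 = 2, and the invariant factors of ∂_2 are all 1, so H_1 ≅ Z^2.
  H_2: rank ker ∂_2 − rank ∂_3 = (18 − 17) − 0 = 1, and there is no ∂_3, so H_2 ≅ Z.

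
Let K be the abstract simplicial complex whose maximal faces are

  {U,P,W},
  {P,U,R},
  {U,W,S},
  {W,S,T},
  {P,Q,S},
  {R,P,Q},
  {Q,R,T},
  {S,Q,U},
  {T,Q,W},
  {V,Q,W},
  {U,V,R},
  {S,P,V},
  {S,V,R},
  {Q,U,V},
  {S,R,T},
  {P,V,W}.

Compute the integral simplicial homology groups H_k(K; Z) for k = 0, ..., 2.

H_0 ≅ Z,  H_1 ≅ Z^2,  H_2 ≅ Z.

We work with the vertex ordering P < Q < R < S < T < U < V < W. The simplices of K, each written with vertices in increasing order, are:

  0-simplices (8): P, Q, R, S, T, U, V, W
  1-simplices (24): PQ, PR, PS, PU, PV, PW, QR, QS, QT, QU, QV, QW, RS, RT, RU, RV, ST, SU, SV, SW, TW, UV, UW, VW
  2-simplices (16): PQR, PQS, PRU, PSV, PUW, PVW, QRT, QSU, QTW, QUV, QVW, RST, RSV, RUV, STW, SUW

giving chain groups C_0 ≅ Z^8, C_1 ≅ Z^24, C_2 ≅ Z^16.

∂_1: C_1 → C_0 maps an edge to its endpoints' difference, ∂[p,q] = q − p.
The 8×24 boundary matrix has rank 7 and Smith normal form diag(1,1,1,1,1,1,1).

Boundary ∂_2: C_2 → C_1 acts by ∂[p,q,r] = [q,r] − [p,r] + [p,q]. For instance
  ∂RST = ST − RT + RS,
  ∂RUV = UV − RV + RU.
This gives a 24×16 integer matrix of rank 15; reducing to Smith normal form yields diagonal entries (1,1,1,1,1,1,1,1,1,1,1,1,1,1,1).

Reading off H_k = ker ∂_k / im ∂_{k+1}:

  H_0: rank C_0 − rank ∂_1 = 8 − 7 = 1, and the invariant factors of ∂_1 are all 1, so H_0 ≅ Z.
  H_1: rank ker ∂_1 − rank ∂_2 = (24 − 7) − 15 = 2, and the invariant factors of ∂_2 are all 1, so H_1 ≅ Z^2.
  H_2: rank ker ∂_2 − rank ∂_3 = (16 − 15) − 0 = 1, and there is no ∂_3, so H_2 ≅ Z.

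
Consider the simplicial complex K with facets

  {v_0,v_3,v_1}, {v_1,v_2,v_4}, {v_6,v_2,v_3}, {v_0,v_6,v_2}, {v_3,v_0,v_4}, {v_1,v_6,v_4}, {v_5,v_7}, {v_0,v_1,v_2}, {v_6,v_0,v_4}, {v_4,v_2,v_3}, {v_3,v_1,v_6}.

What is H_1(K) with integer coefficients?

H_1 = Z/2.

Take the total order v_0 < v_1 < v_2 < v_3 < v_4 < v_5 < v_6 < v_7 on the vertex set. Then K (dimension 2) consists of the simplices:

  0-simplices (8): [v_0], [v_1], [v_2], [v_3], [v_4], [v_5], [v_6], [v_7]
  1-simplices (16): (16 of them)
  2-simplices (10): [v_0,v_1,v_2], [v_0,v_1,v_3], [v_0,v_2,v_6], [v_0,v_3,v_4], [v_0,v_4,v_6], [v_1,v_2,v_4], [v_1,v_3,v_6], [v_1,v_4,v_6], [v_2,v_3,v_4], [v_2,v_3,v_6]

Hence C_0 ≅ Z^8, C_1 ≅ Z^16, C_2 ≅ Z^10.

Boundary ∂_1: C_1 → C_0 maps an edge to its endpoints' difference, ∂[p,q] = q − p.
This gives a 8×16 integer matrix of rank 6; reducing to Smith normal form yields diagonal entries (1,1,1,1,1,1).

Boundary ∂_2: C_2 → C_1 acts by ∂[p,q,r] = [q,r] − [p,r] + [p,q]. For instance
  ∂[v_0,v_1,v_3] = [v_1,v_3] − [v_0,v_3] + [v_0,v_1],
  ∂[v_0,v_2,v_6] = [v_2,v_6] − [v_0,v_6] + [v_0,v_2].
As a 16×10 matrix over Z this has rank 10, with invariant factors (1,1,1,1,1,1,1,1,1,2).

From H_k ≅ ker(∂_k) / im(∂_{k+1}) we obtain:

  H_1: rank ker ∂_1 − rank ∂_2 = (16 − 6) − 10 = 0, and ∂_2 has invariant factor 2 > 1, so H_1 ≅ Z/2.

(K is a triangulation of the disjoint union of the 1-simplex and the real projective plane RP^2.)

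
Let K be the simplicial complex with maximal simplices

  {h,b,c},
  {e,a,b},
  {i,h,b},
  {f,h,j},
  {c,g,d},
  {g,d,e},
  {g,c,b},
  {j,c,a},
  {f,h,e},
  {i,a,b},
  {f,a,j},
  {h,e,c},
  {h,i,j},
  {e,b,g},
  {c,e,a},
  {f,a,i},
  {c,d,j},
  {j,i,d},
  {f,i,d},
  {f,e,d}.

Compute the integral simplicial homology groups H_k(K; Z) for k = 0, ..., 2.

Fix the vertex order a < b < c < d < e < f < g < h < i < j and write every simplex with vertices in increasing order. Then dim K = 2 and the simplices of K are:

  0-simplices (10): a, b, c, d, e, f, g, h, i, j
  1-simplices (30): ab, ac, ae, af, ai, aj, bc, be, bg, bh, bi, cd, ce, cg, ch, cj, de, df, dg, di, dj, ef, eg, eh, fh, fi, fj, hi, hj, ij
  2-simplices (20): abe, abi, ace, acj, afi, afj, bcg, bch, beg, bhi, cdg, cdj, ceh, def, deg, dfi, dij, efh, fhj, hij

Hence C_0 ≅ Z^10, C_1 ≅ Z^30, C_2 ≅ Z^20.

The boundary map ∂_1: C_1 → C_0 sends each edge [p,q] (with p < q) to q − p.
The 10×30 boundary matrix has rank 9 and Smith normal form diag(1,1,1,1,1,1,1,1,1).

∂_2: C_2 → C_1 maps a triangle to the signed sum of its edges. For instance
  ∂cdg = dg − cg + cd,
  ∂abe = be − ae + ab.
The resulting 30×20 matrix has rank 20, and its Smith normal form has invariant factors (1,1,1,1,1,1,1,1,1,1,1,1,1,1,1,1,1,1,1,2).

Computing H_k = (kernel of ∂_k) / (image of ∂_{k+1}):

  H_0: rank C_0 − rank ∂_1 = 10 − 9 = 1, and the invariant factors of ∂_1 are all 1, so H_0 ≅ Z.
  H_1: rank ker ∂_1 − rank ∂_2 = (30 − 9) − 20 = 1, and ∂_2 has invariant factor 2 > 1, so H_1 ≅ Z ⊕ Z/2.
  H_2: rank ker ∂_2 − rank ∂_3 = (20 − 20) − 0 = 0, and there is no ∂_3, so H_2 ≅ 0.

As a check, the Euler characteristic is 10 − 30 + 20 = 0, which agrees with 1 − 1 + 0 = 0.

H_0 = Z,  H_1 = Z ⊕ Z/2,  H_2 = 0.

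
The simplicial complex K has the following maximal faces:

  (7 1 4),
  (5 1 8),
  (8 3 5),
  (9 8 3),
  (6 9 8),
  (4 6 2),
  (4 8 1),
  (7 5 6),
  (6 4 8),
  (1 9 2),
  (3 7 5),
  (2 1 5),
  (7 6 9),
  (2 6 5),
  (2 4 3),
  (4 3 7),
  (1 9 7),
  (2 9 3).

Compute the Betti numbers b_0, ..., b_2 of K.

b_0 = 1, b_1 = 2, b_2 = 1.

Fix the vertex order 1 < 2 < 3 < 4 < 5 < 6 < 7 < 8 < 9 and write every simplex with vertices in increasing order. Then dim K = 2 and the simplices of K are:

  0-simplices (9): [1], [2], [3], [4], [5], [6], [7], [8], [9]
  1-simplices (27): (27 of them)
  2-simplices (18): [1,2,5], [1,2,9], [1,4,7], [1,4,8], [1,5,8], [1,7,9], [2,3,4], [2,3,9], [2,4,6], [2,5,6], [3,4,7], [3,5,7], [3,5,8], [3,8,9], [4,6,8], [5,6,7], [6,7,9], [6,8,9]

giving chain groups C_0 ≅ Z^9, C_1 ≅ Z^27, C_2 ≅ Z^18.

∂_1: C_1 → C_0 maps an edge to its endpoints' difference, ∂[p,q] = q − p. For instance
  ∂[3,4] = [4] − [3].
The resulting 9×27 matrix has rank 8, and its Smith normal form has invariant factors (1,1,1,1,1,1,1,1).

∂_2: C_2 → C_1 maps a triangle to the signed sum of its edges. For instance
  ∂[3,4,7] = [4,7] − [3,7] + [3,4],
  ∂[5,6,7] = [6,7] − [5,7] + [5,6].
The 27×18 boundary matrix has rank 17 and Smith normal form diag(1,1,1,1,1,1,1,1,1,1,1,1,1,1,1,1,1).

Reading off H_k = ker ∂_k / im ∂_{k+1}:

  H_0: rank C_0 − rank ∂_1 = 9 − 8 = 1, and the invariant factors of ∂_1 are all 1, so H_0 ≅ Z.
  H_1: rank ker ∂_1 − rank ∂_2 = (27 − 8) − 17 = 2, and the invariant factors of ∂_2 are all 1, so H_1 ≅ Z^2.
  H_2: rank ker ∂_2 − rank ∂_3 = (18 − 17) − 0 = 1, and there is no ∂_3, so H_2 ≅ Z.

(K is a triangulation of the torus T^2.)

Hence the Betti numbers are b_0 = 1, b_1 = 2, b_2 = 1.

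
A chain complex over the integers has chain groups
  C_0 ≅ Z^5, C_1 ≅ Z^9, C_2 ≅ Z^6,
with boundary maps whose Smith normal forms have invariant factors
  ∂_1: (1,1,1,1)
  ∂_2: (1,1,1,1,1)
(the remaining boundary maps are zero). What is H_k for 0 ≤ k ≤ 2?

H_0: b_0 = 5 − 0 − 4 = 1; torsion from ∂_1 factors > 1: none. So H_0 ≅ Z.
H_1: b_1 = 9 − 4 − 5 = 0; torsion from ∂_2 factors > 1: none. So H_1 ≅ 0.
H_2: b_2 = 6 − 5 − 0 = 1; torsion from ∂_3 factors > 1: none. So H_2 ≅ Z.

H_0 ≅ Z,  H_1 = 0,  H_2 ≅ Z.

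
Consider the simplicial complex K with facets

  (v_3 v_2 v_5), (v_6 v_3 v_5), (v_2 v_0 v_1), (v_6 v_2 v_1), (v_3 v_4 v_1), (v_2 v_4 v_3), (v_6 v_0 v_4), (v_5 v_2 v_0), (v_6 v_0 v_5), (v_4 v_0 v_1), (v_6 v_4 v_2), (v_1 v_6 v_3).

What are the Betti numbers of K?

Take the total order v_0 < v_1 < v_2 < v_3 < v_4 < v_5 < v_6 on the vertex set. Then K (dimension 2) consists of the simplices:

  0-simplices (7): [v_0], [v_1], [v_2], [v_3], [v_4], [v_5], [v_6]
  1-simplices (18): (18 of them)
  2-simplices (12): (12 of them)

so the chain groups are C_0 ≅ Z^7, C_1 ≅ Z^18, C_2 ≅ Z^12.

∂_1: C_1 → C_0 is given by ∂[p,q] = [q] − [p]. For instance
  ∂[v_4,v_6] = [v_6] − [v_4].
The resulting 7×18 matrix has rank 6, and its Smith normal form has invariant factors (1,1,1,1,1,1).

∂_2: C_2 → C_1 maps a triangle to the signed sum of its edges. For instance
  ∂[v_0,v_4,v_6] = [v_4,v_6] − [v_0,v_6] + [v_0,v_4],
  ∂[v_2,v_4,v_6] = [v_4,v_6] − [v_2,v_6] + [v_2,v_4].
As a 18×12 matrix over Z this has rank 12, with invariant factors (1,1,1,1,1,1,1,1,1,1,1,2).

Computing H_k = (kernel of ∂_k) / (image of ∂_{k+1}):

  H_0: rank C_0 − rank ∂_1 = 7 − 6 = 1, and the invariant factors of ∂_1 are all 1, so H_0 ≅ Z.
  H_1: rank ker ∂_1 − rank ∂_2 = (18 − 6) − 12 = 0, and ∂_2 has invariant factor 2 > 1, so H_1 ≅ Z/2.
  H_2: rank ker ∂_2 − rank ∂_3 = (12 − 12) − 0 = 0, and there is no ∂_3, so H_2 ≅ 0.

As a check, the Euler characteristic is 7 − 18 + 12 = 1, which agrees with 1 − 0 + 0 = 1.

Hence the Betti numbers are b_0 = 1, b_1 = 0, b_2 = 0.

b_0 = 1, b_1 = 0, b_2 = 0.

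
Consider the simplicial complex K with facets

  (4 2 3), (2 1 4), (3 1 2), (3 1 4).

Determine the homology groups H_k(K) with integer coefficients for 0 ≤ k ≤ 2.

H_0 = Z,  H_1 = 0,  H_2 = Z.

K has 4 vertices, 6 edges, 4 triangles.
rank ∂_0 = 0, rank ∂_1 = 3 ⇒ b_0 = 4 − 0 − 3 = 1; all invariant factors of ∂_1 are 1 so no torsion. So H_0 = Z.
rank ∂_1 = 3, rank ∂_2 = 3 ⇒ b_1 = 6 − 3 − 3 = 0; all invariant factors of ∂_2 are 1 so no torsion. So H_1 = 0.
rank ∂_2 = 3, rank ∂_3 = 0 ⇒ b_2 = 4 − 3 − 0 = 1. So H_2 = Z.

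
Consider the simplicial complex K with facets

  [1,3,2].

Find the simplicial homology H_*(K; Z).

H_0 = Z,  H_1 = 0,  H_2 = 0.

We work with the vertex ordering 1 < 2 < 3. The simplices of K, each written with vertices in increasing order, are:

  0-simplices (3): [1], [2], [3]
  1-simplices (3): [1,2], [1,3], [2,3]
  2-simplices (1): [1,2,3]

Hence C_0 ≅ Z^3, C_1 ≅ Z^3, C_2 ≅ Z^1.

Boundary ∂_1: C_1 → C_0 maps an edge to its endpoints' difference, ∂[p,q] = q − p.
The resulting 3×3 matrix has rank 2, and its Smith normal form has invariant factors (1,1).

∂_2: C_2 → C_1 sends each 2-simplex [p,q,r] to [q,r] − [p,r] + [p,q]. For instance
  ∂[1,2,3] = [2,3] − [1,3] + [1,2].
The 3×1 boundary matrix has rank 1 and Smith normal form diag(1).

From H_k ≅ ker(∂_k) / im(∂_{k+1}) we obtain:

  H_0: rank C_0 − rank ∂_1 = 3 − 2 = 1, and the invariant factors of ∂_1 are all 1, so H_0 ≅ Z.
  H_1: rank ker ∂_1 − rank ∂_2 = (3 − 2) − 1 = 0, and the invariant factors of ∂_2 are all 1, so H_1 ≅ 0.
  H_2: rank ker ∂_2 − rank ∂_3 = (1 − 1) − 0 = 0, and there is no ∂_3, so H_2 ≅ 0.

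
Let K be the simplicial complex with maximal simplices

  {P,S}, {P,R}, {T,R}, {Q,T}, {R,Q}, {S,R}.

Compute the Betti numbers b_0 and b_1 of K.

b_0 = 1, b_1 = 2.

Fix the vertex order P < Q < R < S < T and write every simplex with vertices in increasing order. Then dim K = 1 and the simplices of K are:

  0-simplices (5): P, Q, R, S, T
  1-simplices (6): PR, PS, QR, QT, RS, RT

so the chain groups are C_0 ≅ Z^5, C_1 ≅ Z^6.

The boundary map ∂_1: C_1 → C_0 sends each edge [p,q] (with p < q) to q − p. For instance
  ∂RS = S − R.
This gives a 5×6 integer matrix of rank 4; reducing to Smith normal form yields diagonal entries (1,1,1,1).

Now H_k = ker ∂_k / im ∂_{k+1}, so:

  H_0: rank C_0 − rank ∂_1 = 5 − 4 = 1, and the invariant factors of ∂_1 are all 1, so H_0 = Z.
  H_1: rank ker ∂_1 − rank ∂_2 = (6 − 4) − 0 = 2, and there is no ∂_2, so H_1 = Z^2.

As a check, the Euler characteristic is 5 − 6 = -1, which agrees with 1 − 2 = -1.

Hence the Betti numbers are b_0 = 1, b_1 = 2.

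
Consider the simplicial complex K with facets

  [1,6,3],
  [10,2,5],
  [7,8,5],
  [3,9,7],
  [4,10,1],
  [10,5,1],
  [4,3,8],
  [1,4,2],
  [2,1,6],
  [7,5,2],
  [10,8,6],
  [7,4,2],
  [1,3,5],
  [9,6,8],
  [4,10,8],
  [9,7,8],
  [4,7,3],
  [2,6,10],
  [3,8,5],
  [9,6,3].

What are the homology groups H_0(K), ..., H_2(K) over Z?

Fix the vertex order 1 < 2 < 3 < 4 < 5 < 6 < 7 < 8 < 9 < 10 and write every simplex with vertices in increasing order. Then dim K = 2 and the simplices of K are:

  0-simplices (10): [1], [2], [3], [4], [5], [6], [7], [8], [9], [10]
  1-simplices (30): (30 of them)
  2-simplices (20): (20 of them)

giving chain groups C_0 ≅ Z^10, C_1 ≅ Z^30, C_2 ≅ Z^20.

The boundary map ∂_1: C_1 → C_0 maps an edge to its endpoints' difference, ∂[p,q] = q − p. For instance
  ∂[1,6] = [6] − [1].
The resulting 10×30 matrix has rank 9, and its Smith normal form has invariant factors (1,1,1,1,1,1,1,1,1).

Boundary ∂_2: C_2 → C_1 acts by ∂[p,q,r] = [q,r] − [p,r] + [p,q]. For instance
  ∂[6,8,9] = [8,9] − [6,9] + [6,8],
  ∂[3,4,8] = [4,8] − [3,8] + [3,4].
The 30×20 boundary matrix has rank 20 and Smith normal form diag(1,1,1,1,1,1,1,1,1,1,1,1,1,1,1,1,1,1,1,2).

Computing H_k = (kernel of ∂_k) / (image of ∂_{k+1}):

  H_0: rank C_0 − rank ∂_1 = 10 − 9 = 1, and the invariant factors of ∂_1 are all 1, so H_0 ≅ Z.
  H_1: rank ker ∂_1 − rank ∂_2 = (30 − 9) − 20 = 1, and ∂_2 has invariant factor 2 > 1, so H_1 ≅ Z × Z/2.
  H_2: rank ker ∂_2 − rank ∂_3 = (20 − 20) − 0 = 0, and there is no ∂_3, so H_2 ≅ 0.

As a check, the Euler characteristic is 10 − 30 + 20 = 0, which agrees with 1 − 1 + 0 = 0.

H_0 ≅ Z,  H_1 ≅ Z × Z/2,  H_2 = 0.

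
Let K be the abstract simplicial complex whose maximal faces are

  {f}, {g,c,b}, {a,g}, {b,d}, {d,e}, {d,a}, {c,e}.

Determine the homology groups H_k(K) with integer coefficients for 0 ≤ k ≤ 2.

Order the vertices as a < b < c < d < e < f < g. Listing each simplex with vertices in this order, K has dimension 2 with simplices:

  0-simplices (7): a, b, c, d, e, f, g
  1-simplices (8): ad, ag, bc, bd, bg, ce, cg, de
  2-simplices (1): bcg

giving chain groups C_0 ≅ Z^7, C_1 ≅ Z^8, C_2 ≅ Z^1.

The boundary map ∂_1: C_1 → C_0 sends each edge [p,q] (with p < q) to q − p.
This gives a 7×8 integer matrix of rank 5; reducing to Smith normal form yields diagonal entries (1,1,1,1,1).

Boundary ∂_2: C_2 → C_1 sends each 2-simplex [p,q,r] to [q,r] − [p,r] + [p,q]. For instance
  ∂bcg = cg − bg + bc.
As a 8×1 matrix over Z this has rank 1, with invariant factors (1).

Computing H_k = (kernel of ∂_k) / (image of ∂_{k+1}):

  H_0: rank C_0 − rank ∂_1 = 7 − 5 = 2, and the invariant factors of ∂_1 are all 1, so H_0 = Z^2.
  H_1: rank ker ∂_1 − rank ∂_2 = (8 − 5) − 1 = 2, and the invariant factors of ∂_2 are all 1, so H_1 = Z^2.
  H_2: rank ker ∂_2 − rank ∂_3 = (1 − 1) − 0 = 0, and there is no ∂_3, so H_2 = 0.

As a check, the Euler characteristic is 7 − 8 + 1 = 0, which agrees with 2 − 2 + 0 = 0.

H_0 ≅ Z^2,  H_1 ≅ Z^2,  H_2 = 0.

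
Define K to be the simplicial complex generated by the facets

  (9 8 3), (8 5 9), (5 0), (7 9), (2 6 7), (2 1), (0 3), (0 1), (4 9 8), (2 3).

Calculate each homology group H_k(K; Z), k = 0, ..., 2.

H_0 = Z,  H_1 = Z^3,  H_2 = 0.

Take the total order 0 < 1 < 2 < 3 < 4 < 5 < 6 < 7 < 8 < 9 on the vertex set. Then K (dimension 2) consists of the simplices:

  0-simplices (10): [0], [1], [2], [3], [4], [5], [6], [7], [8], [9]
  1-simplices (16): [0,1], [0,3], [0,5], [1,2], [2,3], [2,6], [2,7], [3,8], [3,9], [4,8], [4,9], [5,8], [5,9], [6,7], [7,9], [8,9]
  2-simplices (4): [2,6,7], [3,8,9], [4,8,9], [5,8,9]

Hence C_0 ≅ Z^10, C_1 ≅ Z^16, C_2 ≅ Z^4.

Boundary ∂_1: C_1 → C_0 sends each edge [p,q] (with p < q) to q − p. For instance
  ∂[5,9] = [9] − [5].
This gives a 10×16 integer matrix of rank 9; reducing to Smith normal form yields diagonal entries (1,1,1,1,1,1,1,1,1).

∂_2: C_2 → C_1 acts by ∂[p,q,r] = [q,r] − [p,r] + [p,q]. For instance
  ∂[4,8,9] = [8,9] − [4,9] + [4,8],
  ∂[5,8,9] = [8,9] − [5,9] + [5,8].
The resulting 16×4 matrix has rank 4, and its Smith normal form has invariant factors (1,1,1,1).

Now H_k = ker ∂_k / im ∂_{k+1}, so:

  H_0: rank C_0 − rank ∂_1 = 10 − 9 = 1, and the invariant factors of ∂_1 are all 1, so H_0 = Z.
  H_1: rank ker ∂_1 − rank ∂_2 = (16 − 9) − 4 = 3, and the invariant factors of ∂_2 are all 1, so H_1 = Z^3.
  H_2: rank ker ∂_2 − rank ∂_3 = (4 − 4) − 0 = 0, and there is no ∂_3, so H_2 = 0.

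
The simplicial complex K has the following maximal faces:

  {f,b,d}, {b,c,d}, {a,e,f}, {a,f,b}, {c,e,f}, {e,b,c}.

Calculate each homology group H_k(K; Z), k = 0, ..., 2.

H_0 = Z,  H_1 = Z,  H_2 = 0.

Fix the vertex order a < b < c < d < e < f and write every simplex with vertices in increasing order. Then dim K = 2 and the simplices of K are:

  0-simplices (6): a, b, c, d, e, f
  1-simplices (12): ab, ae, af, bc, bd, be, bf, cd, ce, cf, df, ef
  2-simplices (6): abf, aef, bcd, bce, bdf, cef

Hence C_0 ≅ Z^6, C_1 ≅ Z^12, C_2 ≅ Z^6.

The boundary map ∂_1: C_1 → C_0 maps an edge to its endpoints' difference, ∂[p,q] = q − p. For instance
  ∂be = e − b.
This gives a 6×12 integer matrix of rank 5; reducing to Smith normal form yields diagonal entries (1,1,1,1,1).

Boundary ∂_2: C_2 → C_1 maps a triangle to the signed sum of its edges. For instance
  ∂bdf = df − bf + bd,
  ∂aef = ef − af + ae.
This gives a 12×6 integer matrix of rank 6; reducing to Smith normal form yields diagonal entries (1,1,1,1,1,1).

From H_k ≅ ker(∂_k) / im(∂_{k+1}) we obtain:

  H_0: rank C_0 − rank ∂_1 = 6 − 5 = 1, and the invariant factors of ∂_1 are all 1, so H_0 ≅ Z.
  H_1: rank ker ∂_1 − rank ∂_2 = (12 − 5) − 6 = 1, and the invariant factors of ∂_2 are all 1, so H_1 ≅ Z.
  H_2: rank ker ∂_2 − rank ∂_3 = (6 − 6) − 0 = 0, and there is no ∂_3, so H_2 ≅ 0.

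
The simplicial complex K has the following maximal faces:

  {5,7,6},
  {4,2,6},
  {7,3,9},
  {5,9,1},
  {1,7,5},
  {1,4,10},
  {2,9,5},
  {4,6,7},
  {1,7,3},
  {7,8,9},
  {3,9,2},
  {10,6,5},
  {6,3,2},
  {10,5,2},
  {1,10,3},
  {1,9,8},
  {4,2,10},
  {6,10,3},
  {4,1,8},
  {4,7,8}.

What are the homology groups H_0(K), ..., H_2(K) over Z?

H_0 = Z,  H_1 = Z ⊕ Z/2,  H_2 = 0.

Fix the vertex order 1 < 2 < 3 < 4 < 5 < 6 < 7 < 8 < 9 < 10 and write every simplex with vertices in increasing order. Then dim K = 2 and the simplices of K are:

  0-simplices (10): [1], [2], [3], [4], [5], [6], [7], [8], [9], [10]
  1-simplices (30): (30 of them)
  2-simplices (20): (20 of them)

so the chain groups are C_0 ≅ Z^10, C_1 ≅ Z^30, C_2 ≅ Z^20.

∂_1: C_1 → C_0 is given by ∂[p,q] = [q] − [p].
This gives a 10×30 integer matrix of rank 9; reducing to Smith normal form yields diagonal entries (1,1,1,1,1,1,1,1,1).

The boundary map ∂_2: C_2 → C_1 acts by ∂[p,q,r] = [q,r] − [p,r] + [p,q]. For instance
  ∂[7,8,9] = [8,9] − [7,9] + [7,8],
  ∂[2,4,6] = [4,6] − [2,6] + [2,4].
The 30×20 boundary matrix has rank 20 and Smith normal form diag(1,1,1,1,1,1,1,1,1,1,1,1,1,1,1,1,1,1,1,2).

Now H_k = ker ∂_k / im ∂_{k+1}, so:

  H_0: rank C_0 − rank ∂_1 = 10 − 9 = 1, and the invariant factors of ∂_1 are all 1, so H_0 = Z.
  H_1: rank ker ∂_1 − rank ∂_2 = (30 − 9) − 20 = 1, and ∂_2 has invariant factor 2 > 1, so H_1 = Z ⊕ Z/2.
  H_2: rank ker ∂_2 − rank ∂_3 = (20 − 20) − 0 = 0, and there is no ∂_3, so H_2 = 0.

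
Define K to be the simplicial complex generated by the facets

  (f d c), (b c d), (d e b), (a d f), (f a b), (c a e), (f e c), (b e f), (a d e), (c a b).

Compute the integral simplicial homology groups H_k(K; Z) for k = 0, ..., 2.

H_0 ≅ Z,  H_1 ≅ Z/2,  H_2 = 0.

Order the vertices as a < b < c < d < e < f. Listing each simplex with vertices in this order, K has dimension 2 with simplices:

  0-simplices (6): a, b, c, d, e, f
  1-simplices (15): ab, ac, ad, ae, af, bc, bd, be, bf, cd, ce, cf, de, df, ef
  2-simplices (10): abc, abf, ace, ade, adf, bcd, bde, bef, cdf, cef

so the chain groups are C_0 ≅ Z^6, C_1 ≅ Z^15, C_2 ≅ Z^10.

Boundary ∂_1: C_1 → C_0 maps an edge to its endpoints' difference, ∂[p,q] = q − p. For instance
  ∂cf = f − c.
As a 6×15 matrix over Z this has rank 5, with invariant factors (1,1,1,1,1).

Boundary ∂_2: C_2 → C_1 sends each 2-simplex [p,q,r] to [q,r] − [p,r] + [p,q]. For instance
  ∂bef = ef − bf + be,
  ∂adf = df − af + ad.
The 15×10 boundary matrix has rank 10 and Smith normal form diag(1,1,1,1,1,1,1,1,1,2).

Computing H_k = (kernel of ∂_k) / (image of ∂_{k+1}):

  H_0: rank C_0 − rank ∂_1 = 6 − 5 = 1, and the invariant factors of ∂_1 are all 1, so H_0 ≅ Z.
  H_1: rank ker ∂_1 − rank ∂_2 = (15 − 5) − 10 = 0, and ∂_2 has invariant factor 2 > 1, so H_1 ≅ Z/2.
  H_2: rank ker ∂_2 − rank ∂_3 = (10 − 10) − 0 = 0, and there is no ∂_3, so H_2 ≅ 0.

As a check, the Euler characteristic is 6 − 15 + 10 = 1, which agrees with 1 − 0 + 0 = 1.
(K is a triangulation of the real projective plane RP^2.)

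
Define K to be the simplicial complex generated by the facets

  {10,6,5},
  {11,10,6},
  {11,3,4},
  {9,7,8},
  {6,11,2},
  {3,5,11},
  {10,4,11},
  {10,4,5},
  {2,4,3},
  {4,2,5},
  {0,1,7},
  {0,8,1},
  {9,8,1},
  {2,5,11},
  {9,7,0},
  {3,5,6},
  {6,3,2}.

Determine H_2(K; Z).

H_2 ≅ 0.

Take the total order 0 < 1 < 2 < 3 < 4 < 5 < 6 < 7 < 8 < 9 < 10 < 11 on the vertex set. Then K (dimension 2) consists of the simplices:

  0-simplices (12): [0], [1], [2], [3], [4], [5], [6], [7], [8], [9], [10], [11]
  1-simplices (28): (28 of them)
  2-simplices (17): (17 of them)

giving chain groups C_0 ≅ Z^12, C_1 ≅ Z^28, C_2 ≅ Z^17.

Boundary ∂_1: C_1 → C_0 sends each edge [p,q] (with p < q) to q − p.
This gives a 12×28 integer matrix of rank 10; reducing to Smith normal form yields diagonal entries (1,1,1,1,1,1,1,1,1,1).

Boundary ∂_2: C_2 → C_1 maps a triangle to the signed sum of its edges. For instance
  ∂[0,7,9] = [7,9] − [0,9] + [0,7],
  ∂[3,5,11] = [5,11] − [3,11] + [3,5].
As a 28×17 matrix over Z this has rank 17, with invariant factors (1,1,1,1,1,1,1,1,1,1,1,1,1,1,1,1,2).

Reading off H_k = ker ∂_k / im ∂_{k+1}:

  H_2: rank ker ∂_2 − rank ∂_3 = (17 − 17) − 0 = 0, and there is no ∂_3, so H_2 ≅ 0.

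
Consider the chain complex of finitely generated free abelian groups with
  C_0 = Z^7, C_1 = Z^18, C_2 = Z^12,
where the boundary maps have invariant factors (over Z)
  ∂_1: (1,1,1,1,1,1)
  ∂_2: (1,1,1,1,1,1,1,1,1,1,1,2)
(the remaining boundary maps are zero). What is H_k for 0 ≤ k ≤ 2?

H_0 ≅ Z,  H_1 ≅ Z/2,  H_2 = 0.

H_0: b_0 = 7 − 0 − 6 = 1; torsion from ∂_1 factors > 1: none. So H_0 ≅ Z.
H_1: b_1 = 18 − 6 − 12 = 0; torsion from ∂_2 factors > 1: [2]. So H_1 ≅ Z/2.
H_2: b_2 = 12 − 12 − 0 = 0; torsion from ∂_3 factors > 1: none. So H_2 ≅ 0.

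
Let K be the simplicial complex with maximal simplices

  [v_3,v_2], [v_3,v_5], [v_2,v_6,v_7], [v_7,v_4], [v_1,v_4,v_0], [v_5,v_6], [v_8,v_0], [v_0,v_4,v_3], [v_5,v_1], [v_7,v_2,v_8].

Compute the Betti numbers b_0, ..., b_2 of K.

b_0 = 1, b_1 = 4, b_2 = 0.

Take the total order v_0 < v_1 < v_2 < v_3 < v_4 < v_5 < v_6 < v_7 < v_8 on the vertex set. Then K (dimension 2) consists of the simplices:

  0-simplices (9): [v_0], [v_1], [v_2], [v_3], [v_4], [v_5], [v_6], [v_7], [v_8]
  1-simplices (16): (16 of them)
  2-simplices (4): [v_0,v_1,v_4], [v_0,v_3,v_4], [v_2,v_6,v_7], [v_2,v_7,v_8]

giving chain groups C_0 ≅ Z^9, C_1 ≅ Z^16, C_2 ≅ Z^4.

Boundary ∂_1: C_1 → C_0 is given by ∂[p,q] = [q] − [p]. For instance
  ∂[v_0,v_8] = [v_8] − [v_0].
The resulting 9×16 matrix has rank 8, and its Smith normal form has invariant factors (1,1,1,1,1,1,1,1).

The boundary map ∂_2: C_2 → C_1 acts by ∂[p,q,r] = [q,r] − [p,r] + [p,q]. For instance
  ∂[v_0,v_3,v_4] = [v_3,v_4] − [v_0,v_4] + [v_0,v_3],
  ∂[v_0,v_1,v_4] = [v_1,v_4] − [v_0,v_4] + [v_0,v_1].
The 16×4 boundary matrix has rank 4 and Smith normal form diag(1,1,1,1).

From H_k ≅ ker(∂_k) / im(∂_{k+1}) we obtain:

  H_0: rank C_0 − rank ∂_1 = 9 − 8 = 1, and the invariant factors of ∂_1 are all 1, so H_0 = Z.
  H_1: rank ker ∂_1 − rank ∂_2 = (16 − 8) − 4 = 4, and the invariant factors of ∂_2 are all 1, so H_1 = Z^4.
  H_2: rank ker ∂_2 − rank ∂_3 = (4 − 4) − 0 = 0, and there is no ∂_3, so H_2 = 0.

Hence the Betti numbers are b_0 = 1, b_1 = 4, b_2 = 0.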